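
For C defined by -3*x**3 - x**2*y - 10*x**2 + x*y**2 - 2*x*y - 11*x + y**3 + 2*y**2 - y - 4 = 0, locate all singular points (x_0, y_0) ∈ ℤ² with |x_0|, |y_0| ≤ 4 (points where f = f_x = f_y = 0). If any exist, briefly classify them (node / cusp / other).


Singular points: {(-1, 0)}; classification: node.

Compute partial derivatives:
  f_x = -9*x**2 - 2*x*y - 20*x + y**2 - 2*y - 11.
  f_y = -x**2 + 2*x*y - 2*x + 3*y**2 + 4*y - 1.
Scan x_0 ∈ {−4, ..., 4}. For each x_0, f_y(x_0, y) is a polynomial in y; find its integer roots y ∈ {−4, ..., 4}, then test f_x and f at those candidates.
  x = -4: f_y(-4, y) = 3*y**2 - 4*y - 9; no integer root y with |y| ≤ 4.
  x = -3: f_y(-3, y) = 3*y**2 - 2*y - 4; no integer root y with |y| ≤ 4.
  x = -2: f_y(-2, y) = 3*y**2 - 1; no integer root y with |y| ≤ 4.
  x = -1: f_y(-1, y) = 3*y**2 + 2*y; vanishes at y ∈ {0}. (-1, 0): f_x = 0, f = 0 — SINGULAR.
  x = 0: f_y(0, y) = 3*y**2 + 4*y - 1; no integer root y with |y| ≤ 4.
  x = 1: f_y(1, y) = 3*y**2 + 6*y - 4; no integer root y with |y| ≤ 4.
  x = 2: f_y(2, y) = 3*y**2 + 8*y - 9; no integer root y with |y| ≤ 4.
  x = 3: f_y(3, y) = 3*y**2 + 10*y - 16; no integer root y with |y| ≤ 4.
  x = 4: f_y(4, y) = 3*y**2 + 12*y - 25; no integer root y with |y| ≤ 4.
Only singular point on the grid: (-1, 0).
Classify: substitute x = -1 + u, y = 0 + v and expand: f = -3*u**3 - u**2*v - u**2 + u*v**2 + v**3 + v**2.
No constant or linear terms (consistent with a singular point). Quadratic part: -u**2 + v**2. Cubic part: -3*u**3 - u**2*v + u*v**2 + v**3.
The quadratic part v**2 - u**2 = (v − u)(v + u) splits into two distinct linear factors, so there are two distinct tangent lines y − 0 = ±(x − -1) — this is a node (ordinary double point).
Classification: node.


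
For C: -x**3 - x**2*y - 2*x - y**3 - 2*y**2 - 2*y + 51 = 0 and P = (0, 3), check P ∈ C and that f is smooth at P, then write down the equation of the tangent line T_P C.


Tangent line at P: -2*x - 41*y + 123 = 0.

Step 1: f(0, 3) = 0, so P lies on C.
Step 2: partial derivatives
  f_x(x, y) = -3*x**2 - 2*x*y - 2, f_y(x, y) = -x**2 - 3*y**2 - 4*y - 2.
  f_x(P) = -2, f_y(P) = -41 (gradient nonzero, so P is smooth).
Step 3: tangent line at P: -2·(x − 0) + -41·(y − 3) = 0.
Expanding: -2*x - 41*y + 123 = 0.


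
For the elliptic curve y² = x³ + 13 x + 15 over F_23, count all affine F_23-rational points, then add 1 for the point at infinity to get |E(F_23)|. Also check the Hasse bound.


Affine points = {(1, 11), (1, 12), (2, 7), (2, 16), (3, 9), (3, 14), (4, 4), (4, 19), (7, 9), (7, 14), (10, 8), (10, 15), (12, 6), (12, 17), (13, 9), (13, 14), (16, 8), (16, 15), (18, 3), (18, 20), (20, 8), (20, 15), (21, 2), (21, 21), (22, 1), (22, 22)}; affine count = 26; |E(F_23)| = 27.

Discriminant check: Δ ∝ 4a³ + 27b² = 4·13³ + 27·15² = 4·2197 + 27·225 ≡ 5 (mod 23). Nonzero ⇒ E is nonsingular.
For each x ∈ F_23, compute rhs = x³ + 13·x + 15 mod 23, then count y ∈ F_23 with y² ≡ rhs.
  x = 0: rhs = 15, matching y values: none (0 points).
  x = 1: rhs = 6, matching y values: 11, 12 (2 points).
  x = 2: rhs = 3, matching y values: 7, 16 (2 points).
  x = 3: rhs = 12, matching y values: 9, 14 (2 points).
  x = 4: rhs = 16, matching y values: 4, 19 (2 points).
  x = 5: rhs = 21, matching y values: none (0 points).
  x = 6: rhs = 10, matching y values: none (0 points).
  x = 7: rhs = 12, matching y values: 9, 14 (2 points).
  x = 8: rhs = 10, matching y values: none (0 points).
  x = 9: rhs = 10, matching y values: none (0 points).
  x = 10: rhs = 18, matching y values: 8, 15 (2 points).
  x = 11: rhs = 17, matching y values: none (0 points).
  x = 12: rhs = 13, matching y values: 6, 17 (2 points).
  x = 13: rhs = 12, matching y values: 9, 14 (2 points).
  x = 14: rhs = 20, matching y values: none (0 points).
  x = 15: rhs = 20, matching y values: none (0 points).
  x = 16: rhs = 18, matching y values: 8, 15 (2 points).
  x = 17: rhs = 20, matching y values: none (0 points).
  x = 18: rhs = 9, matching y values: 3, 20 (2 points).
  x = 19: rhs = 14, matching y values: none (0 points).
  x = 20: rhs = 18, matching y values: 8, 15 (2 points).
  x = 21: rhs = 4, matching y values: 2, 21 (2 points).
  x = 22: rhs = 1, matching y values: 1, 22 (2 points).
Total affine count: 26.
Full point count |E(F_23)| = 26 + 1 = 27.
Hasse bound: |27 − (23+1)| = |3| = 3 ≤ 2√23 ≈ 9.5917 ✓.


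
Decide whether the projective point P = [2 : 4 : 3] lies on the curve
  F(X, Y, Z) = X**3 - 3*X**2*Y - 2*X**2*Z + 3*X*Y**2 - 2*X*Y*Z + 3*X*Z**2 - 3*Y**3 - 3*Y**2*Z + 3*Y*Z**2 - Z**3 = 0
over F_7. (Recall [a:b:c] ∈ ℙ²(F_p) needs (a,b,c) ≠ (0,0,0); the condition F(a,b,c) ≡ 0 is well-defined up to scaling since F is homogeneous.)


F(2,4,3) ≡ 0 (mod 7); P is on the curve.

Evaluate F(2, 4, 3) term-by-term (mod 7).
  X**3 ↦ 1·8·1·1 = 8
  -3*X**2*Y ↦ -3·4·4·1 = -48
  -2*X**2*Z ↦ -2·4·1·3 = -24
  3*X*Y**2 ↦ 3·2·16·1 = 96
  -2*X*Y*Z ↦ -2·2·4·3 = -48
  3*X*Z**2 ↦ 3·2·1·9 = 54
  -3*Y**3 ↦ -3·1·64·1 = -192
  -3*Y**2*Z ↦ -3·1·16·3 = -144
  3*Y*Z**2 ↦ 3·1·4·9 = 108
  -Z**3 ↦ -1·1·1·27 = -27
Sum: F(2, 4, 3) = (8) + (-48) + (-24) + (96) + (-48) + (54) + (-192) + (-144) + (108) + (-27) = -217.
Reducing mod 7: -217 ≡ 0 (mod 7).
Since F(a, b, c) ≡ 0 (mod 7), P lies on the curve.


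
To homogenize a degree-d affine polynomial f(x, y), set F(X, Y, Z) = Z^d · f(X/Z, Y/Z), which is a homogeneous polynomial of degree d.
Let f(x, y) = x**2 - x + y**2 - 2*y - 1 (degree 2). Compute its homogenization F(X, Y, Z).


F(X, Y, Z) = X**2 - X*Z + Y**2 - 2*Y*Z - Z**2

deg(f) = 2.
Substitute x = X/Z, y = Y/Z into f, then multiply by Z^2.
  monomial 1·x^2·y^0 ↦ 1·X^2·Y^0·Z^0.
  monomial -1·x^1·y^0 ↦ -1·X^1·Y^0·Z^1.
  monomial 1·x^0·y^2 ↦ 1·X^0·Y^2·Z^0.
  monomial -2·x^0·y^1 ↦ -2·X^0·Y^1·Z^1.
  monomial -1·x^0·y^0 ↦ -1·X^0·Y^0·Z^2.
Collecting: F(X, Y, Z) = X**2 - X*Z + Y**2 - 2*Y*Z - Z**2.


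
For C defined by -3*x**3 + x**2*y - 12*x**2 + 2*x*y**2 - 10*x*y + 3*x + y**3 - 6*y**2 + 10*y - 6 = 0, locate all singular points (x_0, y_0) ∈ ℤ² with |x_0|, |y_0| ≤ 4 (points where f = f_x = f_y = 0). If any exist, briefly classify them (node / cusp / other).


Singular points: {(-1, 3)}; classification: cusp.

Compute partial derivatives:
  f_x = -9*x**2 + 2*x*y - 24*x + 2*y**2 - 10*y + 3.
  f_y = x**2 + 4*x*y - 10*x + 3*y**2 - 12*y + 10.
Scan x_0 ∈ {−4, ..., 4}. For each x_0, f_y(x_0, y) is a polynomial in y; find its integer roots y ∈ {−4, ..., 4}, then test f_x and f at those candidates.
  x = -4: f_y(-4, y) = 3*y**2 - 28*y + 66; no integer root y with |y| ≤ 4.
  x = -3: f_y(-3, y) = 3*y**2 - 24*y + 49; no integer root y with |y| ≤ 4.
  x = -2: f_y(-2, y) = 3*y**2 - 20*y + 34; no integer root y with |y| ≤ 4.
  x = -1: f_y(-1, y) = 3*y**2 - 16*y + 21; vanishes at y ∈ {3}. (-1, 3): f_x = 0, f = 0 — SINGULAR.
  x = 0: f_y(0, y) = 3*y**2 - 12*y + 10; no integer root y with |y| ≤ 4.
  x = 1: f_y(1, y) = 3*y**2 - 8*y + 1; no integer root y with |y| ≤ 4.
  x = 2: f_y(2, y) = 3*y**2 - 4*y - 6; no integer root y with |y| ≤ 4.
  x = 3: f_y(3, y) = 3*y**2 - 11; no integer root y with |y| ≤ 4.
  x = 4: f_y(4, y) = 3*y**2 + 4*y - 14; no integer root y with |y| ≤ 4.
Only singular point on the grid: (-1, 3).
Classify: substitute x = -1 + u, y = 3 + v and expand: f = -3*u**3 + u**2*v + 2*u*v**2 + v**3 + v**2.
No constant or linear terms (consistent with a singular point). Quadratic part: v**2. Cubic part: -3*u**3 + u**2*v + 2*u*v**2 + v**3.
The quadratic part v**2 is a perfect square, so there is a single (double) tangent line v = 0, i.e. y = 3. Restricting the cubic part to that line (v = 0) leaves -3*u**3 ≠ 0, so f is not divisible by v and the branch is v² ≈ 3*u**3 to lowest order — this is a cusp.
Classification: cusp.


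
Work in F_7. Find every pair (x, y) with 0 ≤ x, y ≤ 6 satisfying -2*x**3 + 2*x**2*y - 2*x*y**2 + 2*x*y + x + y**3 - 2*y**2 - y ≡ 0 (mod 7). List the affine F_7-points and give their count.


Affine F_7-points: {(0, 0), (0, 4), (0, 5), (2, 0), (3, 1), (4, 3), (5, 0), (6, 2)}; count = 8.

For each of the 49 pairs (x, y) ∈ F_7², evaluate f(x, y) mod 7. Record the zeros.
  x = 0: [0↦0, 1↦5, 2↦5, 3↦6, 4↦0, 5↦0, 6↦5]  zeros at y ∈ {0, 4, 5}
  x = 1: [0↦6, 1↦6, 2↦4, 3↦6, 4↦4, 5↦4, 6↦5]  zeros at y ∈ ∅
  x = 2: [0↦0, 1↦6, 2↦6, 3↦6, 4↦5, 5↦2, 6↦3]  zeros at y ∈ {0}
  x = 3: [0↦5, 1↦0, 2↦6, 3↦1, 4↦5, 5↦3, 6↦1]  zeros at y ∈ {1}
  x = 4: [0↦2, 1↦4, 2↦6, 3↦0, 4↦6, 5↦2, 6↦1]  zeros at y ∈ {3}
  x = 5: [0↦0, 1↦6, 2↦1, 3↦5, 4↦3, 5↦1, 6↦5]  zeros at y ∈ {0}
  x = 6: [0↦1, 1↦1, 2↦0, 3↦4, 4↦5, 5↦2, 6↦1]  zeros at y ∈ {2}
Collecting zeros: affine points = {(0, 0), (0, 4), (0, 5), (2, 0), (3, 1), (4, 3), (5, 0), (6, 2)}.
Total count |C(F_7)_aff| = 8.


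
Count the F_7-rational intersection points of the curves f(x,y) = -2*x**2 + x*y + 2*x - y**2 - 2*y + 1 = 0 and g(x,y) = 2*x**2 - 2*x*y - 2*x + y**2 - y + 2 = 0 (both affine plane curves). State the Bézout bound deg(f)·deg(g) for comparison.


Common zeros: {(2, 2)}; count = 1; Bézout bound = 4.

deg(f) = 2, deg(g) = 2, so Bézout bound = 4.
Scan x ∈ F_7. For each x, list the y ∈ F_7 with f(x, y) ≡ 0 and those with g(x, y) ≡ 0 (mod 7); the common zeros in that column are the intersection.
  x = 0: f ≡ 0 at y ∈ {2, 3}; g ≡ 0 at y ∈ {4}; common: ∅.
  x = 1: f ≡ 0 at y ∈ ∅; g ≡ 0 at y ∈ {1, 2}; common: ∅.
  x = 2: f ≡ 0 at y ∈ {2, 5}; g ≡ 0 at y ∈ {2, 3}; common: {2}.
  x = 3: f ≡ 0 at y ∈ ∅; g ≡ 0 at y ∈ {0}; common: ∅.
  x = 4: f ≡ 0 at y ∈ ∅; g ≡ 0 at y ∈ ∅; common: ∅.
  x = 5: f ≡ 0 at y ∈ {5}; g ≡ 0 at y ∈ {0, 4}; common: ∅.
  x = 6: f ≡ 0 at y ∈ {1, 3}; g ≡ 0 at y ∈ ∅; common: ∅.
Collecting: common zeros = {(2, 2)}, so the count is 1.
Comparison with the Bézout bound: 1 ≤ 4 = deg(f)·deg(g), as expected for curves with no common component (the affine F_7-count falls short of the bound because intersections may lie at infinity, over extension fields, or carry multiplicity).


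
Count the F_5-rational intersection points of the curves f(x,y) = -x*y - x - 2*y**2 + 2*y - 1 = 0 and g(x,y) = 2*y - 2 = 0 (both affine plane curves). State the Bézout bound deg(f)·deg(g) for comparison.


Common zeros: {(2, 1)}; count = 1; Bézout bound = 2.

deg(f) = 2, deg(g) = 1, so Bézout bound = 2.
Scan x ∈ F_5. For each x, list the y ∈ F_5 with f(x, y) ≡ 0 and those with g(x, y) ≡ 0 (mod 5); the common zeros in that column are the intersection.
  x = 0: f ≡ 0 at y ∈ {2, 4}; g ≡ 0 at y ∈ {1}; common: ∅.
  x = 1: f ≡ 0 at y ∈ {4}; g ≡ 0 at y ∈ {1}; common: ∅.
  x = 2: f ≡ 0 at y ∈ {1, 4}; g ≡ 0 at y ∈ {1}; common: {1}.
  x = 3: f ≡ 0 at y ∈ {3, 4}; g ≡ 0 at y ∈ {1}; common: ∅.
  x = 4: f ≡ 0 at y ∈ {0, 4}; g ≡ 0 at y ∈ {1}; common: ∅.
Collecting: common zeros = {(2, 1)}, so the count is 1.
Comparison with the Bézout bound: 1 ≤ 2 = deg(f)·deg(g), as expected for curves with no common component (the affine F_5-count falls short of the bound because intersections may lie at infinity, over extension fields, or carry multiplicity).


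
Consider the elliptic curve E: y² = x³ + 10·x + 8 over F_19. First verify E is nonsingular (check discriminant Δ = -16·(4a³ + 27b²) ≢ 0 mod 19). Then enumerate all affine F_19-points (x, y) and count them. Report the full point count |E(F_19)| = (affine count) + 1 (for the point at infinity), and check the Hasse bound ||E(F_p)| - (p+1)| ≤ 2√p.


Affine points = {(1, 0), (2, 6), (2, 13), (4, 6), (4, 13), (8, 7), (8, 12), (10, 5), (10, 14), (11, 9), (11, 10), (13, 6), (13, 13), (14, 2), (14, 17), (18, 4), (18, 15)}; affine count = 17; |E(F_19)| = 18.

Discriminant check: Δ ∝ 4a³ + 27b² = 4·10³ + 27·8² = 4·1000 + 27·64 ≡ 9 (mod 19). Nonzero ⇒ E is nonsingular.
For each x ∈ F_19, compute rhs = x³ + 10·x + 8 mod 19, then count y ∈ F_19 with y² ≡ rhs.
  x = 0: rhs = 8, matching y values: none (0 points).
  x = 1: rhs = 0, matching y values: 0 (1 points).
  x = 2: rhs = 17, matching y values: 6, 13 (2 points).
  x = 3: rhs = 8, matching y values: none (0 points).
  x = 4: rhs = 17, matching y values: 6, 13 (2 points).
  x = 5: rhs = 12, matching y values: none (0 points).
  x = 6: rhs = 18, matching y values: none (0 points).
  x = 7: rhs = 3, matching y values: none (0 points).
  x = 8: rhs = 11, matching y values: 7, 12 (2 points).
  x = 9: rhs = 10, matching y values: none (0 points).
  x = 10: rhs = 6, matching y values: 5, 14 (2 points).
  x = 11: rhs = 5, matching y values: 9, 10 (2 points).
  x = 12: rhs = 13, matching y values: none (0 points).
  x = 13: rhs = 17, matching y values: 6, 13 (2 points).
  x = 14: rhs = 4, matching y values: 2, 17 (2 points).
  x = 15: rhs = 18, matching y values: none (0 points).
  x = 16: rhs = 8, matching y values: none (0 points).
  x = 17: rhs = 18, matching y values: none (0 points).
  x = 18: rhs = 16, matching y values: 4, 15 (2 points).
Total affine count: 17.
Full point count |E(F_19)| = 17 + 1 = 18.
Hasse bound: |18 − (19+1)| = |-2| = 2 ≤ 2√19 ≈ 8.7178 ✓.


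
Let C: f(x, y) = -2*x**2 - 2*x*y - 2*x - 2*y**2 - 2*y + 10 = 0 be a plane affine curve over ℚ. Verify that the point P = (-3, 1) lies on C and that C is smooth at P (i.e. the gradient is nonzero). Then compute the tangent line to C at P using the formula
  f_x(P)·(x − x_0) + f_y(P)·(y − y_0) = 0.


Tangent line at P: 8*x + 24 = 0.

Step 1: f(-3, 1) = 0, so P lies on C.
Step 2: partial derivatives
  f_x(x, y) = -4*x - 2*y - 2, f_y(x, y) = -2*x - 4*y - 2.
  f_x(P) = 8, f_y(P) = 0 (gradient nonzero, so P is smooth).
Step 3: tangent line at P: 8·(x − -3) + 0·(y − 1) = 0.
Expanding: 8*x + 24 = 0.


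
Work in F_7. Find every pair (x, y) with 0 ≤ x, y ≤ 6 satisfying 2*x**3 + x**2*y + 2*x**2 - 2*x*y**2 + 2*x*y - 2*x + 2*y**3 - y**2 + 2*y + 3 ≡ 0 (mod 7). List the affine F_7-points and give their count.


Affine F_7-points: {(0, 5), (1, 4), (3, 2)}; count = 3.

For each of the 49 pairs (x, y) ∈ F_7², evaluate f(x, y) mod 7. Record the zeros.
  x = 0: [0↦3, 1↦6, 2↦5, 3↦5, 4↦4, 5↦0, 6↦5]  zeros at y ∈ {5}
  x = 1: [0↦5, 1↦2, 2↦5, 3↦5, 4↦0, 5↦2, 6↦2]  zeros at y ∈ {4}
  x = 2: [0↦2, 1↦2, 2↦4, 3↦6, 4↦6, 5↦2, 6↦6]  zeros at y ∈ ∅
  x = 3: [0↦6, 1↦4, 2↦0, 3↦6, 4↦6, 5↦5, 6↦1]  zeros at y ∈ {2}
  x = 4: [0↦1, 1↦6, 2↦5, 3↦3, 4↦5, 5↦2, 6↦6]  zeros at y ∈ ∅
  x = 5: [0↦6, 1↦6, 2↦3, 3↦2, 4↦1, 5↦5, 6↦5]  zeros at y ∈ ∅
  x = 6: [0↦5, 1↦2, 2↦6, 3↦1, 4↦6, 5↦5, 6↦3]  zeros at y ∈ ∅
Collecting zeros: affine points = {(0, 5), (1, 4), (3, 2)}.
Total count |C(F_7)_aff| = 3.


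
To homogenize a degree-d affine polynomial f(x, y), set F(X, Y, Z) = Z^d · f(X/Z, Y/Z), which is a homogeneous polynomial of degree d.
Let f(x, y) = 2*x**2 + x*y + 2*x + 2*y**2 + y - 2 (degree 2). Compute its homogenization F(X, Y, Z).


F(X, Y, Z) = 2*X**2 + X*Y + 2*X*Z + 2*Y**2 + Y*Z - 2*Z**2

deg(f) = 2.
Substitute x = X/Z, y = Y/Z into f, then multiply by Z^2.
  monomial 2·x^2·y^0 ↦ 2·X^2·Y^0·Z^0.
  monomial 1·x^1·y^1 ↦ 1·X^1·Y^1·Z^0.
  monomial 2·x^1·y^0 ↦ 2·X^1·Y^0·Z^1.
  monomial 2·x^0·y^2 ↦ 2·X^0·Y^2·Z^0.
  monomial 1·x^0·y^1 ↦ 1·X^0·Y^1·Z^1.
  monomial -2·x^0·y^0 ↦ -2·X^0·Y^0·Z^2.
Collecting: F(X, Y, Z) = 2*X**2 + X*Y + 2*X*Z + 2*Y**2 + Y*Z - 2*Z**2.


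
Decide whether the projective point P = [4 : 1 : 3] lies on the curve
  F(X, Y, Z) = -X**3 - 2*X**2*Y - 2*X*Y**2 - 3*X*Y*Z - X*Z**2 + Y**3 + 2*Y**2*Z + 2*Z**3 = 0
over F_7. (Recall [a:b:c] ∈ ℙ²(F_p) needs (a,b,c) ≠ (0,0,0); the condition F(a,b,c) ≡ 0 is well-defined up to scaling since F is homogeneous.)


F(4,1,3) ≡ 4 (mod 7); P is NOT on the curve.

Evaluate F(4, 1, 3) term-by-term (mod 7).
  -X**3 ↦ -1·64·1·1 = -64
  -2*X**2*Y ↦ -2·16·1·1 = -32
  -2*X*Y**2 ↦ -2·4·1·1 = -8
  -3*X*Y*Z ↦ -3·4·1·3 = -36
  -X*Z**2 ↦ -1·4·1·9 = -36
  Y**3 ↦ 1·1·1·1 = 1
  2*Y**2*Z ↦ 2·1·1·3 = 6
  2*Z**3 ↦ 2·1·1·27 = 54
Sum: F(4, 1, 3) = (-64) + (-32) + (-8) + (-36) + (-36) + (1) + (6) + (54) = -115.
Reducing mod 7: -115 ≡ 4 (mod 7).
Since F(a, b, c) ≡ 4 ≠ 0 (mod 7), P does NOT lie on the curve.


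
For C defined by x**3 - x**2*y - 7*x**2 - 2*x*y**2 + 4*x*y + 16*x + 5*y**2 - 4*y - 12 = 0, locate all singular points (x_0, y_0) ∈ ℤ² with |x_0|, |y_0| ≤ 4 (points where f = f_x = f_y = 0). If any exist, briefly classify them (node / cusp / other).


Singular points: {(2, 0)}; classification: node.

Compute partial derivatives:
  f_x = 3*x**2 - 2*x*y - 14*x - 2*y**2 + 4*y + 16.
  f_y = -x**2 - 4*x*y + 4*x + 10*y - 4.
Scan x_0 ∈ {−4, ..., 4}. For each x_0, f_y(x_0, y) is a polynomial in y; find its integer roots y ∈ {−4, ..., 4}, then test f_x and f at those candidates.
  x = -4: f_y(-4, y) = 26*y - 36; no integer root y with |y| ≤ 4.
  x = -3: f_y(-3, y) = 22*y - 25; no integer root y with |y| ≤ 4.
  x = -2: f_y(-2, y) = 18*y - 16; no integer root y with |y| ≤ 4.
  x = -1: f_y(-1, y) = 14*y - 9; no integer root y with |y| ≤ 4.
  x = 0: f_y(0, y) = 10*y - 4; no integer root y with |y| ≤ 4.
  x = 1: f_y(1, y) = 6*y - 1; no integer root y with |y| ≤ 4.
  x = 2: f_y(2, y) = 2*y; vanishes at y ∈ {0}. (2, 0): f_x = 0, f = 0 — SINGULAR.
  x = 3: f_y(3, y) = -2*y - 1; no integer root y with |y| ≤ 4.
  x = 4: f_y(4, y) = -6*y - 4; no integer root y with |y| ≤ 4.
Only singular point on the grid: (2, 0).
Classify: substitute x = 2 + u, y = 0 + v and expand: f = u**3 - u**2*v - u**2 - 2*u*v**2 + v**2.
No constant or linear terms (consistent with a singular point). Quadratic part: -u**2 + v**2. Cubic part: u**3 - u**2*v - 2*u*v**2.
The quadratic part v**2 - u**2 = (v − u)(v + u) splits into two distinct linear factors, so there are two distinct tangent lines y − 0 = ±(x − 2) — this is a node (ordinary double point).
Classification: node.


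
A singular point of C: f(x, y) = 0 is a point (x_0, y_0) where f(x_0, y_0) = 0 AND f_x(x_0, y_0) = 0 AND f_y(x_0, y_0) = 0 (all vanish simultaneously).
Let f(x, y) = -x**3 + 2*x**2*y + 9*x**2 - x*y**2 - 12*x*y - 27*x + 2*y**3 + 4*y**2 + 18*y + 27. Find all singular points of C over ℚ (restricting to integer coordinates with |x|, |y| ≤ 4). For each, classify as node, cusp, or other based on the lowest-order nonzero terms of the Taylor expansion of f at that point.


Singular points: {(3, 0)}; classification: cusp.

Compute partial derivatives:
  f_x = -3*x**2 + 4*x*y + 18*x - y**2 - 12*y - 27.
  f_y = 2*x**2 - 2*x*y - 12*x + 6*y**2 + 8*y + 18.
Scan x_0 ∈ {−4, ..., 4}. For each x_0, f_y(x_0, y) is a polynomial in y; find its integer roots y ∈ {−4, ..., 4}, then test f_x and f at those candidates.
  x = -4: f_y(-4, y) = 6*y**2 + 16*y + 98; no integer root y with |y| ≤ 4.
  x = -3: f_y(-3, y) = 6*y**2 + 14*y + 72; no integer root y with |y| ≤ 4.
  x = -2: f_y(-2, y) = 6*y**2 + 12*y + 50; no integer root y with |y| ≤ 4.
  x = -1: f_y(-1, y) = 6*y**2 + 10*y + 32; no integer root y with |y| ≤ 4.
  x = 0: f_y(0, y) = 6*y**2 + 8*y + 18; no integer root y with |y| ≤ 4.
  x = 1: f_y(1, y) = 6*y**2 + 6*y + 8; no integer root y with |y| ≤ 4.
  x = 2: f_y(2, y) = 6*y**2 + 4*y + 2; no integer root y with |y| ≤ 4.
  x = 3: f_y(3, y) = 6*y**2 + 2*y; vanishes at y ∈ {0}. (3, 0): f_x = 0, f = 0 — SINGULAR.
  x = 4: f_y(4, y) = 6*y**2 + 2; no integer root y with |y| ≤ 4.
Only singular point on the grid: (3, 0).
Classify: substitute x = 3 + u, y = 0 + v and expand: f = -u**3 + 2*u**2*v - u*v**2 + 2*v**3 + v**2.
No constant or linear terms (consistent with a singular point). Quadratic part: v**2. Cubic part: -u**3 + 2*u**2*v - u*v**2 + 2*v**3.
The quadratic part v**2 is a perfect square, so there is a single (double) tangent line v = 0, i.e. y = 0. Restricting the cubic part to that line (v = 0) leaves -u**3 ≠ 0, so f is not divisible by v and the branch is v² ≈ u**3 to lowest order — this is a cusp.
Classification: cusp.


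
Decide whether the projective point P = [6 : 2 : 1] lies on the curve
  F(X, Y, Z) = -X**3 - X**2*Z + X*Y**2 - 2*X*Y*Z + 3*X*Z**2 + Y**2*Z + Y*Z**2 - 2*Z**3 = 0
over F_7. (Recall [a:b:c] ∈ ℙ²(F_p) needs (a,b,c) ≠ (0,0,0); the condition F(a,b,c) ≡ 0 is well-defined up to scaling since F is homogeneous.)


F(6,2,1) ≡ 1 (mod 7); P is NOT on the curve.

Evaluate F(6, 2, 1) term-by-term (mod 7).
  -X**3 ↦ -1·216·1·1 = -216
  -X**2*Z ↦ -1·36·1·1 = -36
  X*Y**2 ↦ 1·6·4·1 = 24
  -2*X*Y*Z ↦ -2·6·2·1 = -24
  3*X*Z**2 ↦ 3·6·1·1 = 18
  Y**2*Z ↦ 1·1·4·1 = 4
  Y*Z**2 ↦ 1·1·2·1 = 2
  -2*Z**3 ↦ -2·1·1·1 = -2
Sum: F(6, 2, 1) = (-216) + (-36) + (24) + (-24) + (18) + (4) + (2) + (-2) = -230.
Reducing mod 7: -230 ≡ 1 (mod 7).
Since F(a, b, c) ≡ 1 ≠ 0 (mod 7), P does NOT lie on the curve.


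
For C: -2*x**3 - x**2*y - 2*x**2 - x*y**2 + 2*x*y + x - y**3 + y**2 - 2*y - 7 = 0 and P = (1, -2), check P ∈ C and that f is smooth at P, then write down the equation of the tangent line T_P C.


Tangent line at P: -13*x - 13*y - 13 = 0.

Step 1: f(1, -2) = 0, so P lies on C.
Step 2: partial derivatives
  f_x(x, y) = -6*x**2 - 2*x*y - 4*x - y**2 + 2*y + 1, f_y(x, y) = -x**2 - 2*x*y + 2*x - 3*y**2 + 2*y - 2.
  f_x(P) = -13, f_y(P) = -13 (gradient nonzero, so P is smooth).
Step 3: tangent line at P: -13·(x − 1) + -13·(y − -2) = 0.
Expanding: -13*x - 13*y - 13 = 0.


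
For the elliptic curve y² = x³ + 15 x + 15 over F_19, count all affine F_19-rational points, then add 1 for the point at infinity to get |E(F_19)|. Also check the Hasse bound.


Affine points = {(3, 7), (3, 12), (4, 5), (4, 14), (5, 5), (5, 14), (6, 6), (6, 13), (7, 8), (7, 11), (8, 1), (8, 18), (9, 9), (9, 10), (10, 5), (10, 14), (12, 2), (12, 17), (14, 9), (14, 10), (15, 9), (15, 10), (16, 0)}; affine count = 23; |E(F_19)| = 24.

Discriminant check: Δ ∝ 4a³ + 27b² = 4·15³ + 27·15² = 4·3375 + 27·225 ≡ 5 (mod 19). Nonzero ⇒ E is nonsingular.
For each x ∈ F_19, compute rhs = x³ + 15·x + 15 mod 19, then count y ∈ F_19 with y² ≡ rhs.
  x = 0: rhs = 15, matching y values: none (0 points).
  x = 1: rhs = 12, matching y values: none (0 points).
  x = 2: rhs = 15, matching y values: none (0 points).
  x = 3: rhs = 11, matching y values: 7, 12 (2 points).
  x = 4: rhs = 6, matching y values: 5, 14 (2 points).
  x = 5: rhs = 6, matching y values: 5, 14 (2 points).
  x = 6: rhs = 17, matching y values: 6, 13 (2 points).
  x = 7: rhs = 7, matching y values: 8, 11 (2 points).
  x = 8: rhs = 1, matching y values: 1, 18 (2 points).
  x = 9: rhs = 5, matching y values: 9, 10 (2 points).
  x = 10: rhs = 6, matching y values: 5, 14 (2 points).
  x = 11: rhs = 10, matching y values: none (0 points).
  x = 12: rhs = 4, matching y values: 2, 17 (2 points).
  x = 13: rhs = 13, matching y values: none (0 points).
  x = 14: rhs = 5, matching y values: 9, 10 (2 points).
  x = 15: rhs = 5, matching y values: 9, 10 (2 points).
  x = 16: rhs = 0, matching y values: 0 (1 points).
  x = 17: rhs = 15, matching y values: none (0 points).
  x = 18: rhs = 18, matching y values: none (0 points).
Total affine count: 23.
Full point count |E(F_19)| = 23 + 1 = 24.
Hasse bound: |24 − (19+1)| = |4| = 4 ≤ 2√19 ≈ 8.7178 ✓.


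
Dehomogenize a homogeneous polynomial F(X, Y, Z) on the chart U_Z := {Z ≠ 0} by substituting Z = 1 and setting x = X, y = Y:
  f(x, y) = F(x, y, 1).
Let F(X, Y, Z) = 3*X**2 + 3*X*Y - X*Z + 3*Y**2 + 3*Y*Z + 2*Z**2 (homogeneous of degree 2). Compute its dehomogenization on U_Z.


f(x, y) = 3*x**2 + 3*x*y - x + 3*y**2 + 3*y + 2

On U_Z we set Z = 1. Each monomial c·X^i·Y^j·Z^k in F becomes c·x^i·y^j·1^k = c·x^i·y^j.
Substituting Z = 1: F(X, Y, 1) = 3*x**2 + 3*x*y - x + 3*y**2 + 3*y + 2.
Note: deg(f) ≤ deg(F) = 2; strict inequality happens when F is divisible by Z (lost terms).


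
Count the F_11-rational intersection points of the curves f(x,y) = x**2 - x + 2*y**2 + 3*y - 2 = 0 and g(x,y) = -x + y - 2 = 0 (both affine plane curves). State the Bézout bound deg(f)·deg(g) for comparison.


Common zeros: {(2, 4)}; count = 1; Bézout bound = 2.

deg(f) = 2, deg(g) = 1, so Bézout bound = 2.
Scan x ∈ F_11. For each x, list the y ∈ F_11 with f(x, y) ≡ 0 and those with g(x, y) ≡ 0 (mod 11); the common zeros in that column are the intersection.
  x = 0: f ≡ 0 at y ∈ {6, 9}; g ≡ 0 at y ∈ {2}; common: ∅.
  x = 1: f ≡ 0 at y ∈ {6, 9}; g ≡ 0 at y ∈ {3}; common: ∅.
  x = 2: f ≡ 0 at y ∈ {0, 4}; g ≡ 0 at y ∈ {4}; common: {4}.
  x = 3: f ≡ 0 at y ∈ ∅; g ≡ 0 at y ∈ {5}; common: ∅.
  x = 4: f ≡ 0 at y ∈ ∅; g ≡ 0 at y ∈ {6}; common: ∅.
  x = 5: f ≡ 0 at y ∈ ∅; g ≡ 0 at y ∈ {7}; common: ∅.
  x = 6: f ≡ 0 at y ∈ {1, 3}; g ≡ 0 at y ∈ {8}; common: ∅.
  x = 7: f ≡ 0 at y ∈ ∅; g ≡ 0 at y ∈ {9}; common: ∅.
  x = 8: f ≡ 0 at y ∈ ∅; g ≡ 0 at y ∈ {10}; common: ∅.
  x = 9: f ≡ 0 at y ∈ ∅; g ≡ 0 at y ∈ {0}; common: ∅.
  x = 10: f ≡ 0 at y ∈ {0, 4}; g ≡ 0 at y ∈ {1}; common: ∅.
Collecting: common zeros = {(2, 4)}, so the count is 1.
Comparison with the Bézout bound: 1 ≤ 2 = deg(f)·deg(g), as expected for curves with no common component (the affine F_11-count falls short of the bound because intersections may lie at infinity, over extension fields, or carry multiplicity).


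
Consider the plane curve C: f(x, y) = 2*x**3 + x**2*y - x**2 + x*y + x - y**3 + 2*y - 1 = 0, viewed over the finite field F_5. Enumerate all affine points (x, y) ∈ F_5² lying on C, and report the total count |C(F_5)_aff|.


Affine F_5-points: {(0, 1), (0, 2), (2, 1), (2, 3), (3, 1), (4, 0)}; count = 6.

For each of the 25 pairs (x, y) ∈ F_5², evaluate f(x, y) mod 5. Record the zeros.
  x = 0: [0↦4, 1↦0, 2↦0, 3↦3, 4↦3]  zeros at y ∈ {1, 2}
  x = 1: [0↦1, 1↦4, 2↦1, 3↦1, 4↦3]  zeros at y ∈ ∅
  x = 2: [0↦3, 1↦0, 2↦1, 3↦0, 4↦1]  zeros at y ∈ {1, 3}
  x = 3: [0↦2, 1↦0, 2↦2, 3↦2, 4↦4]  zeros at y ∈ {1}
  x = 4: [0↦0, 1↦1, 2↦1, 3↦4, 4↦4]  zeros at y ∈ {0}
Collecting zeros: affine points = {(0, 1), (0, 2), (2, 1), (2, 3), (3, 1), (4, 0)}.
Total count |C(F_5)_aff| = 6.


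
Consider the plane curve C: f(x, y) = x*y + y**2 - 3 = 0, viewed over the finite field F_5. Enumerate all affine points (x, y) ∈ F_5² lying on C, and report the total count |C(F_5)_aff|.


Affine F_5-points: {(2, 1), (2, 2), (3, 3), (3, 4)}; count = 4.

For each of the 25 pairs (x, y) ∈ F_5², evaluate f(x, y) mod 5. Record the zeros.
  x = 0: [0↦2, 1↦3, 2↦1, 3↦1, 4↦3]  zeros at y ∈ ∅
  x = 1: [0↦2, 1↦4, 2↦3, 3↦4, 4↦2]  zeros at y ∈ ∅
  x = 2: [0↦2, 1↦0, 2↦0, 3↦2, 4↦1]  zeros at y ∈ {1, 2}
  x = 3: [0↦2, 1↦1, 2↦2, 3↦0, 4↦0]  zeros at y ∈ {3, 4}
  x = 4: [0↦2, 1↦2, 2↦4, 3↦3, 4↦4]  zeros at y ∈ ∅
Collecting zeros: affine points = {(2, 1), (2, 2), (3, 3), (3, 4)}.
Total count |C(F_5)_aff| = 4.


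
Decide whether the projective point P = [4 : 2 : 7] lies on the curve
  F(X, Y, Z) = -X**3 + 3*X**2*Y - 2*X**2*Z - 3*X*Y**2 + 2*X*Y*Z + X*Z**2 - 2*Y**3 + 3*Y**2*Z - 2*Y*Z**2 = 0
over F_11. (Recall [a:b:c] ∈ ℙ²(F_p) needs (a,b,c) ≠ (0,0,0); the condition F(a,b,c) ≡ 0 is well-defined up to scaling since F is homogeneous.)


F(4,2,7) ≡ 6 (mod 11); P is NOT on the curve.

Evaluate F(4, 2, 7) term-by-term (mod 11).
  -X**3 ↦ -1·64·1·1 = -64
  3*X**2*Y ↦ 3·16·2·1 = 96
  -2*X**2*Z ↦ -2·16·1·7 = -224
  -3*X*Y**2 ↦ -3·4·4·1 = -48
  2*X*Y*Z ↦ 2·4·2·7 = 112
  X*Z**2 ↦ 1·4·1·49 = 196
  -2*Y**3 ↦ -2·1·8·1 = -16
  3*Y**2*Z ↦ 3·1·4·7 = 84
  -2*Y*Z**2 ↦ -2·1·2·49 = -196
Sum: F(4, 2, 7) = (-64) + (96) + (-224) + (-48) + (112) + (196) + (-16) + (84) + (-196) = -60.
Reducing mod 11: -60 ≡ 6 (mod 11).
Since F(a, b, c) ≡ 6 ≠ 0 (mod 11), P does NOT lie on the curve.


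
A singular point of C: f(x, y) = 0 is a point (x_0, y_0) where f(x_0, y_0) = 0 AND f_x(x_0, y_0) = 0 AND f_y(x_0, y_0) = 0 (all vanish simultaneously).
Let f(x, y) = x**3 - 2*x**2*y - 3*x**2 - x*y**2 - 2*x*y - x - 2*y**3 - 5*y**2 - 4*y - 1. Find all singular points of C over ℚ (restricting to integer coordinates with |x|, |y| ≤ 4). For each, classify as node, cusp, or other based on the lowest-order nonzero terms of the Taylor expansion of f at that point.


Singular points: {(0, -1)}; classification: node.

Compute partial derivatives:
  f_x = 3*x**2 - 4*x*y - 6*x - y**2 - 2*y - 1.
  f_y = -2*x**2 - 2*x*y - 2*x - 6*y**2 - 10*y - 4.
Scan x_0 ∈ {−4, ..., 4}. For each x_0, f_y(x_0, y) is a polynomial in y; find its integer roots y ∈ {−4, ..., 4}, then test f_x and f at those candidates.
  x = -4: f_y(-4, y) = -6*y**2 - 2*y - 28; no integer root y with |y| ≤ 4.
  x = -3: f_y(-3, y) = -6*y**2 - 4*y - 16; no integer root y with |y| ≤ 4.
  x = -2: f_y(-2, y) = -6*y**2 - 6*y - 8; no integer root y with |y| ≤ 4.
  x = -1: f_y(-1, y) = -6*y**2 - 8*y - 4; no integer root y with |y| ≤ 4.
  x = 0: f_y(0, y) = -6*y**2 - 10*y - 4; vanishes at y ∈ {-1}. (0, -1): f_x = 0, f = 0 — SINGULAR.
  x = 1: f_y(1, y) = -6*y**2 - 12*y - 8; no integer root y with |y| ≤ 4.
  x = 2: f_y(2, y) = -6*y**2 - 14*y - 16; no integer root y with |y| ≤ 4.
  x = 3: f_y(3, y) = -6*y**2 - 16*y - 28; no integer root y with |y| ≤ 4.
  x = 4: f_y(4, y) = -6*y**2 - 18*y - 44; no integer root y with |y| ≤ 4.
Only singular point on the grid: (0, -1).
Classify: substitute x = 0 + u, y = -1 + v and expand: f = u**3 - 2*u**2*v - u**2 - u*v**2 - 2*v**3 + v**2.
No constant or linear terms (consistent with a singular point). Quadratic part: -u**2 + v**2. Cubic part: u**3 - 2*u**2*v - u*v**2 - 2*v**3.
The quadratic part v**2 - u**2 = (v − u)(v + u) splits into two distinct linear factors, so there are two distinct tangent lines y − -1 = ±(x − 0) — this is a node (ordinary double point).
Classification: node.


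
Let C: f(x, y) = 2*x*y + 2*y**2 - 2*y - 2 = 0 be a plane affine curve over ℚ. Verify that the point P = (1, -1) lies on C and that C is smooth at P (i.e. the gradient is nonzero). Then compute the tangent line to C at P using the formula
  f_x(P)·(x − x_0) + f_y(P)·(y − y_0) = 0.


Tangent line at P: -2*x - 4*y - 2 = 0.

Step 1: f(1, -1) = 0, so P lies on C.
Step 2: partial derivatives
  f_x(x, y) = 2*y, f_y(x, y) = 2*x + 4*y - 2.
  f_x(P) = -2, f_y(P) = -4 (gradient nonzero, so P is smooth).
Step 3: tangent line at P: -2·(x − 1) + -4·(y − -1) = 0.
Expanding: -2*x - 4*y - 2 = 0.


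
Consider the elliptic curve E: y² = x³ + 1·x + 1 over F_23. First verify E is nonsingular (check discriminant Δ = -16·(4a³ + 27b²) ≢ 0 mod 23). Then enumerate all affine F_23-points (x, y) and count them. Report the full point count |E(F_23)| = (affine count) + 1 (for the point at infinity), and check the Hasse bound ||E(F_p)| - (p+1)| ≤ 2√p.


Affine points = {(0, 1), (0, 22), (1, 7), (1, 16), (3, 10), (3, 13), (4, 0), (5, 4), (5, 19), (6, 4), (6, 19), (7, 11), (7, 12), (9, 7), (9, 16), (11, 3), (11, 20), (12, 4), (12, 19), (13, 7), (13, 16), (17, 3), (17, 20), (18, 3), (18, 20), (19, 5), (19, 18)}; affine count = 27; |E(F_23)| = 28.

Discriminant check: Δ ∝ 4a³ + 27b² = 4·1³ + 27·1² = 4·1 + 27·1 ≡ 8 (mod 23). Nonzero ⇒ E is nonsingular.
For each x ∈ F_23, compute rhs = x³ + 1·x + 1 mod 23, then count y ∈ F_23 with y² ≡ rhs.
  x = 0: rhs = 1, matching y values: 1, 22 (2 points).
  x = 1: rhs = 3, matching y values: 7, 16 (2 points).
  x = 2: rhs = 11, matching y values: none (0 points).
  x = 3: rhs = 8, matching y values: 10, 13 (2 points).
  x = 4: rhs = 0, matching y values: 0 (1 points).
  x = 5: rhs = 16, matching y values: 4, 19 (2 points).
  x = 6: rhs = 16, matching y values: 4, 19 (2 points).
  x = 7: rhs = 6, matching y values: 11, 12 (2 points).
  x = 8: rhs = 15, matching y values: none (0 points).
  x = 9: rhs = 3, matching y values: 7, 16 (2 points).
  x = 10: rhs = 22, matching y values: none (0 points).
  x = 11: rhs = 9, matching y values: 3, 20 (2 points).
  x = 12: rhs = 16, matching y values: 4, 19 (2 points).
  x = 13: rhs = 3, matching y values: 7, 16 (2 points).
  x = 14: rhs = 22, matching y values: none (0 points).
  x = 15: rhs = 10, matching y values: none (0 points).
  x = 16: rhs = 19, matching y values: none (0 points).
  x = 17: rhs = 9, matching y values: 3, 20 (2 points).
  x = 18: rhs = 9, matching y values: 3, 20 (2 points).
  x = 19: rhs = 2, matching y values: 5, 18 (2 points).
  x = 20: rhs = 17, matching y values: none (0 points).
  x = 21: rhs = 14, matching y values: none (0 points).
  x = 22: rhs = 22, matching y values: none (0 points).
Total affine count: 27.
Full point count |E(F_23)| = 27 + 1 = 28.
Hasse bound: |28 − (23+1)| = |4| = 4 ≤ 2√23 ≈ 9.5917 ✓.


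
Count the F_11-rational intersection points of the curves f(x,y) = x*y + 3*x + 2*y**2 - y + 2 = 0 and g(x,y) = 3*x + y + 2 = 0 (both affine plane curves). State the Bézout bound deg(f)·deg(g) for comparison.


Common zeros: {(1, 6), (3, 0)}; count = 2; Bézout bound = 2.

deg(f) = 2, deg(g) = 1, so Bézout bound = 2.
Scan x ∈ F_11. For each x, list the y ∈ F_11 with f(x, y) ≡ 0 and those with g(x, y) ≡ 0 (mod 11); the common zeros in that column are the intersection.
  x = 0: f ≡ 0 at y ∈ ∅; g ≡ 0 at y ∈ {9}; common: ∅.
  x = 1: f ≡ 0 at y ∈ {5, 6}; g ≡ 0 at y ∈ {6}; common: {6}.
  x = 2: f ≡ 0 at y ∈ {1, 4}; g ≡ 0 at y ∈ {3}; common: ∅.
  x = 3: f ≡ 0 at y ∈ {0, 10}; g ≡ 0 at y ∈ {0}; common: {0}.
  x = 4: f ≡ 0 at y ∈ ∅; g ≡ 0 at y ∈ {8}; common: ∅.
  x = 5: f ≡ 0 at y ∈ {2, 7}; g ≡ 0 at y ∈ {5}; common: ∅.
  x = 6: f ≡ 0 at y ∈ ∅; g ≡ 0 at y ∈ {2}; common: ∅.
  x = 7: f ≡ 0 at y ∈ ∅; g ≡ 0 at y ∈ {10}; common: ∅.
  x = 8: f ≡ 0 at y ∈ ∅; g ≡ 0 at y ∈ {7}; common: ∅.
  x = 9: f ≡ 0 at y ∈ ∅; g ≡ 0 at y ∈ {4}; common: ∅.
  x = 10: f ≡ 0 at y ∈ {3, 9}; g ≡ 0 at y ∈ {1}; common: ∅.
Collecting: common zeros = {(1, 6), (3, 0)}, so the count is 2.
Comparison with the Bézout bound: 2 ≤ 2 = deg(f)·deg(g), as expected for curves with no common component (the bound is attained).


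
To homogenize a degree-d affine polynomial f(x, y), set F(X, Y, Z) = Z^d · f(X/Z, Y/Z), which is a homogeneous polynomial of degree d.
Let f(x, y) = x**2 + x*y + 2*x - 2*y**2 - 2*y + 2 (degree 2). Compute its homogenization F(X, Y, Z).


F(X, Y, Z) = X**2 + X*Y + 2*X*Z - 2*Y**2 - 2*Y*Z + 2*Z**2

deg(f) = 2.
Substitute x = X/Z, y = Y/Z into f, then multiply by Z^2.
  monomial 1·x^2·y^0 ↦ 1·X^2·Y^0·Z^0.
  monomial 1·x^1·y^1 ↦ 1·X^1·Y^1·Z^0.
  monomial 2·x^1·y^0 ↦ 2·X^1·Y^0·Z^1.
  monomial -2·x^0·y^2 ↦ -2·X^0·Y^2·Z^0.
  monomial -2·x^0·y^1 ↦ -2·X^0·Y^1·Z^1.
  monomial 2·x^0·y^0 ↦ 2·X^0·Y^0·Z^2.
Collecting: F(X, Y, Z) = X**2 + X*Y + 2*X*Z - 2*Y**2 - 2*Y*Z + 2*Z**2.


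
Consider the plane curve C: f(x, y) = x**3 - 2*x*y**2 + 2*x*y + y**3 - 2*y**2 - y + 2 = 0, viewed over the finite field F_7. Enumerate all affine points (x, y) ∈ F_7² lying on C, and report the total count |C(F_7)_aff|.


Affine F_7-points: {(0, 1), (0, 2), (0, 6), (1, 4), (2, 2), (2, 5), (2, 6), (3, 5), (5, 2), (5, 4), (5, 6)}; count = 11.

For each of the 49 pairs (x, y) ∈ F_7², evaluate f(x, y) mod 7. Record the zeros.
  x = 0: [0↦2, 1↦0, 2↦0, 3↦1, 4↦2, 5↦2, 6↦0]  zeros at y ∈ {1, 2, 6}
  x = 1: [0↦3, 1↦1, 2↦4, 3↦4, 4↦0, 5↦5, 6↦4]  zeros at y ∈ {4}
  x = 2: [0↦3, 1↦1, 2↦0, 3↦6, 4↦4, 5↦0, 6↦0]  zeros at y ∈ {2, 5, 6}
  x = 3: [0↦1, 1↦6, 2↦1, 3↦6, 4↦6, 5↦0, 6↦1]  zeros at y ∈ {5}
  x = 4: [0↦3, 1↦1, 2↦6, 3↦3, 4↦5, 5↦4, 6↦6]  zeros at y ∈ ∅
  x = 5: [0↦1, 1↦6, 2↦0, 3↦3, 4↦0, 5↦4, 6↦0]  zeros at y ∈ {2, 4, 6}
  x = 6: [0↦1, 1↦6, 2↦3, 3↦5, 4↦4, 5↦6, 6↦3]  zeros at y ∈ ∅
Collecting zeros: affine points = {(0, 1), (0, 2), (0, 6), (1, 4), (2, 2), (2, 5), (2, 6), (3, 5), (5, 2), (5, 4), (5, 6)}.
Total count |C(F_7)_aff| = 11.


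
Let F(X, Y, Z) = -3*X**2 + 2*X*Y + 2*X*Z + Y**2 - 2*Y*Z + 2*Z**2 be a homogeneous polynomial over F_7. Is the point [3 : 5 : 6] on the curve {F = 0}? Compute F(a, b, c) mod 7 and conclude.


F(3,5,6) ≡ 6 (mod 7); P is NOT on the curve.

Evaluate F(3, 5, 6) term-by-term (mod 7).
  -3*X**2 ↦ -3·9·1·1 = -27
  2*X*Y ↦ 2·3·5·1 = 30
  2*X*Z ↦ 2·3·1·6 = 36
  Y**2 ↦ 1·1·25·1 = 25
  -2*Y*Z ↦ -2·1·5·6 = -60
  2*Z**2 ↦ 2·1·1·36 = 72
Sum: F(3, 5, 6) = (-27) + (30) + (36) + (25) + (-60) + (72) = 76.
Reducing mod 7: 76 ≡ 6 (mod 7).
Since F(a, b, c) ≡ 6 ≠ 0 (mod 7), P does NOT lie on the curve.


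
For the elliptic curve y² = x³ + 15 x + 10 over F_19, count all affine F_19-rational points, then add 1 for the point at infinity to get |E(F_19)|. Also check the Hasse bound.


Affine points = {(1, 8), (1, 11), (3, 5), (3, 14), (4, 1), (4, 18), (5, 1), (5, 18), (9, 0), (10, 1), (10, 18), (11, 9), (11, 10), (14, 0), (15, 0)}; affine count = 15; |E(F_19)| = 16.

Discriminant check: Δ ∝ 4a³ + 27b² = 4·15³ + 27·10² = 4·3375 + 27·100 ≡ 12 (mod 19). Nonzero ⇒ E is nonsingular.
For each x ∈ F_19, compute rhs = x³ + 15·x + 10 mod 19, then count y ∈ F_19 with y² ≡ rhs.
  x = 0: rhs = 10, matching y values: none (0 points).
  x = 1: rhs = 7, matching y values: 8, 11 (2 points).
  x = 2: rhs = 10, matching y values: none (0 points).
  x = 3: rhs = 6, matching y values: 5, 14 (2 points).
  x = 4: rhs = 1, matching y values: 1, 18 (2 points).
  x = 5: rhs = 1, matching y values: 1, 18 (2 points).
  x = 6: rhs = 12, matching y values: none (0 points).
  x = 7: rhs = 2, matching y values: none (0 points).
  x = 8: rhs = 15, matching y values: none (0 points).
  x = 9: rhs = 0, matching y values: 0 (1 points).
  x = 10: rhs = 1, matching y values: 1, 18 (2 points).
  x = 11: rhs = 5, matching y values: 9, 10 (2 points).
  x = 12: rhs = 18, matching y values: none (0 points).
  x = 13: rhs = 8, matching y values: none (0 points).
  x = 14: rhs = 0, matching y values: 0 (1 points).
  x = 15: rhs = 0, matching y values: 0 (1 points).
  x = 16: rhs = 14, matching y values: none (0 points).
  x = 17: rhs = 10, matching y values: none (0 points).
  x = 18: rhs = 13, matching y values: none (0 points).
Total affine count: 15.
Full point count |E(F_19)| = 15 + 1 = 16.
Hasse bound: |16 − (19+1)| = |-4| = 4 ≤ 2√19 ≈ 8.7178 ✓.


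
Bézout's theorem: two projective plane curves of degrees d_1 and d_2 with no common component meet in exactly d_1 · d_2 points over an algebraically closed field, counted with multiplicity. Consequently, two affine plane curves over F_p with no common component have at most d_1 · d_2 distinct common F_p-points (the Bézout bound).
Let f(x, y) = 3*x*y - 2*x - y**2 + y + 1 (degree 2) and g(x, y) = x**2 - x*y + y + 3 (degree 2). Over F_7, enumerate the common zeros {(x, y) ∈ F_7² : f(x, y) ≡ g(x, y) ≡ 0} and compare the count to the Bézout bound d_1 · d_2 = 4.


Common zeros: ∅; count = 0; Bézout bound = 4.

deg(f) = 2, deg(g) = 2, so Bézout bound = 4.
Scan x ∈ F_7. For each x, list the y ∈ F_7 with f(x, y) ≡ 0 and those with g(x, y) ≡ 0 (mod 7); the common zeros in that column are the intersection.
  x = 0: f ≡ 0 at y ∈ ∅; g ≡ 0 at y ∈ {4}; common: ∅.
  x = 1: f ≡ 0 at y ∈ ∅; g ≡ 0 at y ∈ ∅; common: ∅.
  x = 2: f ≡ 0 at y ∈ {2, 5}; g ≡ 0 at y ∈ {0}; common: ∅.
  x = 3: f ≡ 0 at y ∈ ∅; g ≡ 0 at y ∈ {6}; common: ∅.
  x = 4: f ≡ 0 at y ∈ {0, 6}; g ≡ 0 at y ∈ {4}; common: ∅.
  x = 5: f ≡ 0 at y ∈ ∅; g ≡ 0 at y ∈ {0}; common: ∅.
  x = 6: f ≡ 0 at y ∈ {1, 4}; g ≡ 0 at y ∈ {5}; common: ∅.
Collecting: common zeros = ∅, so the count is 0.
Comparison with the Bézout bound: 0 ≤ 4 = deg(f)·deg(g), as expected for curves with no common component (the affine F_7-count falls short of the bound because intersections may lie at infinity, over extension fields, or carry multiplicity).
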